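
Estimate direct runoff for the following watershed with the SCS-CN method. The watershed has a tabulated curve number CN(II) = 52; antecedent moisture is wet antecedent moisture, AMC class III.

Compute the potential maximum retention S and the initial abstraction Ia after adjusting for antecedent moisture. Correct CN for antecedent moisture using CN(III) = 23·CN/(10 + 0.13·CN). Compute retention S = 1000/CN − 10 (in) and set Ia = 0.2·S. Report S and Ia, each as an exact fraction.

S = 1200/299 in ≈ 4.013 in; Ia = 240/299 in ≈ 0.803 in

CN(III) from CN(II)=52: (23·52)/(10 + 0.13·52) = 29900/419 ≈ 71.360
S = 1000/(29900/419) − 10 = 1200/299 in ≈ 4.013 in
Ia = 0.2S: 0.2·4.013 = 0.803 in (exactly 240/299)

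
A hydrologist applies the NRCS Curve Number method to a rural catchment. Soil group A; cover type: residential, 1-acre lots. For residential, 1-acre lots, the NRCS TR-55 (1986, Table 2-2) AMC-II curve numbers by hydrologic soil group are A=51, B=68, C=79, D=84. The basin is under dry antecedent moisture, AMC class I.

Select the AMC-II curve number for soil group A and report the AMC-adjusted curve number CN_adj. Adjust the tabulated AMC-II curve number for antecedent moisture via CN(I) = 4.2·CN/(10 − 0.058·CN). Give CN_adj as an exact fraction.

CN_adj = 15300/503 ≈ 30.417

NRCS table: residential, 1-acre lots, soil group A → CN(II) = 51
Dry (AMC I): CN(I) = 4.2·51/(10 − 0.058·51) = (1071/5)/(3521/500) = 15300/503 ≈ 30.417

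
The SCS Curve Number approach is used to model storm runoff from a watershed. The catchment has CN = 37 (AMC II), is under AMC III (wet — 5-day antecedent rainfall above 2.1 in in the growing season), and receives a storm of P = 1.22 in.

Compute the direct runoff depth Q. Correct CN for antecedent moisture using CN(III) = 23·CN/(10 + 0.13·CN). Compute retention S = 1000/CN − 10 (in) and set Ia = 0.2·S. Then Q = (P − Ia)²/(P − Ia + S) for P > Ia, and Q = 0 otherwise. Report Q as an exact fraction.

Q = 0 in ≈ 0.000 in

Adjust CN=37 to AMC III: 23·37/(10 + 0.13·37) → 851 ÷ (1481/100) = 85100/1481 ≈ 57.461
S = 1000/(85100/1481) − 10 = 6300/851 in ≈ 7.403 in
Ia = 0.2·(6300/851) = 1260/851 in ≈ 1.481 in
P = 1.220 ≤ Ia = 1.481 in: entire storm abstracted, Q = 0.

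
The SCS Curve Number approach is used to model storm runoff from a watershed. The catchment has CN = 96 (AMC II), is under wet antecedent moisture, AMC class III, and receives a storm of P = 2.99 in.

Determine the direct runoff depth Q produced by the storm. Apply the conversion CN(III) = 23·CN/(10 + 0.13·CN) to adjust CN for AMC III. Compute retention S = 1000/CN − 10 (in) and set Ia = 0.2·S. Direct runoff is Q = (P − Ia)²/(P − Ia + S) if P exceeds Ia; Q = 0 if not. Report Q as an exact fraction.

CN(III) from CN(II)=96: (23·96)/(10 + 0.13·96) = 27600/281 ≈ 98.221
S = 1000/(27600/281) − 10 = 25/138 in ≈ 0.181 in
Ia = 0.2S: 0.2·0.181 = 0.036 in (exactly 5/138)
Since P=2.990 > Ia=0.036: effective rainfall P−Ia = 20381/6900 in
Q = (20381/6900)²/((20381/6900) + 25/138) = (415385161/47610000)/(21631/6900) = 415385161/149253900 in ≈ 2.783 in

Q = 415385161/149253900 in ≈ 2.783 in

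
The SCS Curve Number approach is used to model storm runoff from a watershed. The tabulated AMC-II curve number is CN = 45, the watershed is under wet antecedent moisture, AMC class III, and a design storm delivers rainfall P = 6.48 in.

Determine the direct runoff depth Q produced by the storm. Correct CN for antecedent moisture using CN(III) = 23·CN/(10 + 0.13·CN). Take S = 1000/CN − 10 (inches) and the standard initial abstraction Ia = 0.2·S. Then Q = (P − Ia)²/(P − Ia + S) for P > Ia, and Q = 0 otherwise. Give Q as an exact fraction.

Q = 392952578/143694225 in ≈ 2.735 in

CN(III) from CN(II)=45: (23·45)/(10 + 0.13·45) = 20700/317 ≈ 65.300
Retention S: 1000/CN − 10 with CN=65.300 → S = 1100/207 ≈ 5.314 in
Ia = 0.2S: 0.2·5.314 = 1.063 in (exactly 220/207)
Excess rainfall: 6.480 − 1.063 = 5.417 in; P > Ia so Q > 0
Q: (28034/5175)² ÷ (55534/5175) = 392952578/143694225 in (≈ 2.735 in)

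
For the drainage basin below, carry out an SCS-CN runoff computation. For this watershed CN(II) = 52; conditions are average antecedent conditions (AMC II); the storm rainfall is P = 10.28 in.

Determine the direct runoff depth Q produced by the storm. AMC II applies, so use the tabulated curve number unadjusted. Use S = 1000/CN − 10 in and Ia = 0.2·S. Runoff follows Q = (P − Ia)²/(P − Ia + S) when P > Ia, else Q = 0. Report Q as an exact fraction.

Q = 7513081/1865825 in ≈ 4.027 in

Average conditions: CN = 52 (no AMC adjustment).
Max retention: S = 1000/52 − 10 = 120/13 in (≈ 9.231 in)
Ia = 0.2S: 0.2·9.231 = 1.846 in (exactly 24/13)
Excess rainfall: 10.280 − 1.846 = 8.434 in; P > Ia so Q > 0
Q: (2741/325)² ÷ (5741/325) = 7513081/1865825 in (≈ 4.027 in)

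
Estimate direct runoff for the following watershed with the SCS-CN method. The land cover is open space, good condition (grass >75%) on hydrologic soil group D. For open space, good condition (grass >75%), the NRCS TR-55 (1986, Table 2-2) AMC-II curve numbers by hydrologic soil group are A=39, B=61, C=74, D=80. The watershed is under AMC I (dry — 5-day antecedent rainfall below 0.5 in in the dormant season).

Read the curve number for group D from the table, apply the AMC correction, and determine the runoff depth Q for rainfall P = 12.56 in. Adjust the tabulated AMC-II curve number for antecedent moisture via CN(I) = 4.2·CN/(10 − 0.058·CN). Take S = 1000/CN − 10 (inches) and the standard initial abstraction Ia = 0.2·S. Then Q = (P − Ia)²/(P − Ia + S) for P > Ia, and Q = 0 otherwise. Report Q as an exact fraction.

Q = 35628961/4774350 in ≈ 7.463 in

NRCS table: open space, good condition (grass >75%), soil group D → CN(II) = 80
Dry (AMC I): CN(I) = 4.2·80/(10 − 0.058·80) = 336/(134/25) = 4200/67 ≈ 62.687
S = 1000/(4200/67) − 10 = 125/21 in ≈ 5.952 in
Initial abstraction Ia = S/5 = (125/21)/5 = 25/21 ≈ 1.190 in
Since P=12.560 > Ia=1.190: effective rainfall P−Ia = 5969/525 in
Q: (5969/525)² ÷ (9094/525) = 35628961/4774350 in (≈ 7.463 in)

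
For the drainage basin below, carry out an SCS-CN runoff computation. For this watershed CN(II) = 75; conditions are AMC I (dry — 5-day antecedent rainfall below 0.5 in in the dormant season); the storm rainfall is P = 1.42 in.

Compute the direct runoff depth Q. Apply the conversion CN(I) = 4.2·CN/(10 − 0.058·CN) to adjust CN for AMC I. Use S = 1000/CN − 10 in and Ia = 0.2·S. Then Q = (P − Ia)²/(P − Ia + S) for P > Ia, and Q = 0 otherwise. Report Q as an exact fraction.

Adjust CN=75 to AMC I: 4.2·75/(10 − 0.058·75) → 315 ÷ (113/20) = 6300/113 ≈ 55.752
Retention S: 1000/CN − 10 with CN=55.752 → S = 500/63 ≈ 7.937 in
Ia = 0.2·(500/63) = 100/63 in ≈ 1.587 in
P = 1.420 ≤ Ia = 1.587 in: entire storm abstracted, Q = 0.

Q = 0 in ≈ 0.000 in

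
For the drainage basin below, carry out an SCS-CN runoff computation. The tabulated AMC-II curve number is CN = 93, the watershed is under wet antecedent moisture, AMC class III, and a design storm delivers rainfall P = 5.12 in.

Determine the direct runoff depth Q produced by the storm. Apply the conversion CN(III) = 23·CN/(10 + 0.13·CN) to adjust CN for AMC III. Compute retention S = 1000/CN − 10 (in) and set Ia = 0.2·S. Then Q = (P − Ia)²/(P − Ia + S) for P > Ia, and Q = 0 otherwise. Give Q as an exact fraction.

Adjust CN=93 to AMC III: 23·93/(10 + 0.13·93) → 2139 ÷ (2209/100) = 213900/2209 ≈ 96.831
S = 1000/(213900/2209) − 10 = 700/2139 in ≈ 0.327 in
Initial abstraction Ia = S/5 = (700/2139)/5 = 140/2139 ≈ 0.065 in
Excess rainfall: 5.120 − 0.065 = 5.055 in; P > Ia so Q > 0
Q = (270292/53475)²/((270292/53475) + 700/2139) = (73057765264/2859575625)/(287792/53475) = 4566110329/961854825 in ≈ 4.747 in

Q = 4566110329/961854825 in ≈ 4.747 in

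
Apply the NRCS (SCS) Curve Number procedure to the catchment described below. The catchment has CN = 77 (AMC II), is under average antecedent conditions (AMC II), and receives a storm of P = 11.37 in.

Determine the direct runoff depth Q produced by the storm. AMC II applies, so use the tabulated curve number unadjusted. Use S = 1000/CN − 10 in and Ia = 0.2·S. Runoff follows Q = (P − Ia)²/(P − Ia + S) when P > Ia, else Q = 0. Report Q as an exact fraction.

Q = 6880536601/815807300 in ≈ 8.434 in

Average conditions: CN = 77 (no AMC adjustment).
Max retention: S = 1000/77 − 10 = 230/77 in (≈ 2.987 in)
Initial abstraction Ia = S/5 = (230/77)/5 = 46/77 ≈ 0.597 in
P − Ia = 11.370 − 0.597 = 82949/7700 ≈ 10.773 in (> 0, runoff occurs)
Q: (82949/7700)² ÷ (105949/7700) = 6880536601/815807300 in (≈ 8.434 in)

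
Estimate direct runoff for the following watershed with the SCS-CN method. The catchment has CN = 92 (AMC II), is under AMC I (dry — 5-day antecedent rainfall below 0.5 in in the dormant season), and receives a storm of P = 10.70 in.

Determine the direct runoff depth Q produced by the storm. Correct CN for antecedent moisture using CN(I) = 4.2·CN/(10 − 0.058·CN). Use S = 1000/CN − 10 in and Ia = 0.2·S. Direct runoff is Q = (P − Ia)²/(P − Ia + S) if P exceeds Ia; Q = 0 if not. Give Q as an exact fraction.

Q = 2468201761/288259230 in ≈ 8.562 in

CN(I) from CN(II)=92: (4.2·92)/(10 − 0.058·92) = 48300/583 ≈ 82.847
Retention S: 1000/CN − 10 with CN=82.847 → S = 1000/483 ≈ 2.070 in
Ia = 0.2·(1000/483) = 200/483 in ≈ 0.414 in
Since P=10.700 > Ia=0.414: effective rainfall P−Ia = 49681/4830 in
Q = (49681/4830)²/((49681/4830) + 1000/483) = (2468201761/23328900)/(59681/4830) = 2468201761/288259230 in ≈ 8.562 in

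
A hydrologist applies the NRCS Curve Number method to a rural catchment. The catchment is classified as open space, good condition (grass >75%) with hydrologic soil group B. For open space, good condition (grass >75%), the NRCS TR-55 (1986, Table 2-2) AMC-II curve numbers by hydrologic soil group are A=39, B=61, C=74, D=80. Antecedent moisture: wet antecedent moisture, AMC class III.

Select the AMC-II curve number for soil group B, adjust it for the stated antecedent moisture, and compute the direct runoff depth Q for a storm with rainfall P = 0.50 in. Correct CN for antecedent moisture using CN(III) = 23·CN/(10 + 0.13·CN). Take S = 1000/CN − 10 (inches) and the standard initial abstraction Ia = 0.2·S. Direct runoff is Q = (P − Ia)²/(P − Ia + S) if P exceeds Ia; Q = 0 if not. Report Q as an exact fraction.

Q = 0 in ≈ 0.000 in

NRCS table: open space, good condition (grass >75%), soil group B → CN(II) = 61
CN(III) from CN(II)=61: (23·61)/(10 + 0.13·61) = 140300/1793 ≈ 78.249
S = 1000/(140300/1793) − 10 = 3900/1403 in ≈ 2.780 in
Initial abstraction Ia = S/5 = (3900/1403)/5 = 780/1403 ≈ 0.556 in
P = 0.500 ≤ Ia = 0.556 in: entire storm abstracted, Q = 0.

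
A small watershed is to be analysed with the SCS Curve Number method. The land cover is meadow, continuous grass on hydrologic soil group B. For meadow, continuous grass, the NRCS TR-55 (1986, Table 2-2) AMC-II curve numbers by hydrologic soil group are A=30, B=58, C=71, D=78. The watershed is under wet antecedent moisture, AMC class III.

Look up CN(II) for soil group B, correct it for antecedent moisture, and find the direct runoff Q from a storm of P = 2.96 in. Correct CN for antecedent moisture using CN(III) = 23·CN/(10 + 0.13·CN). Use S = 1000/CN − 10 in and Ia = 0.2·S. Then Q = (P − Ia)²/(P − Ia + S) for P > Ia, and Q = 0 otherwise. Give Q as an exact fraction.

NRCS table: meadow, continuous grass, soil group B → CN(II) = 58
Wet (AMC III): CN(III) = 23·58/(10 + 0.13·58) = 1334/(877/50) = 66700/877 ≈ 76.055
Max retention: S = 1000/(66700/877) − 10 = 2100/667 in (≈ 3.148 in)
Ia = 0.2S: 0.2·3.148 = 0.630 in (exactly 420/667)
Excess rainfall: 2.960 − 0.630 = 2.330 in; P > Ia so Q > 0
Q: (38858/16675)² ÷ (91358/16675) = 754972082/761697325 in (≈ 0.991 in)

Q = 754972082/761697325 in ≈ 0.991 in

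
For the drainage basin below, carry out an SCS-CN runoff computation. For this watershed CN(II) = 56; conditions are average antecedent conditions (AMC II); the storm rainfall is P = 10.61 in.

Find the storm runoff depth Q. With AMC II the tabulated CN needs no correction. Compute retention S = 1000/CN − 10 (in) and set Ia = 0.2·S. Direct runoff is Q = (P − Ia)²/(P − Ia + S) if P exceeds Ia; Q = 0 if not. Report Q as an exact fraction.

CN(II) = 56; AMC II needs no correction.
Max retention: S = 1000/56 − 10 = 55/7 in (≈ 7.857 in)
Ia = 0.2S: 0.2·7.857 = 1.571 in (exactly 11/7)
P − Ia = 10.610 − 1.571 = 6327/700 ≈ 9.039 in (> 0, runoff occurs)
Q: (6327/700)² ÷ (11827/700) = 40030929/8278900 in (≈ 4.835 in)

Q = 40030929/8278900 in ≈ 4.835 in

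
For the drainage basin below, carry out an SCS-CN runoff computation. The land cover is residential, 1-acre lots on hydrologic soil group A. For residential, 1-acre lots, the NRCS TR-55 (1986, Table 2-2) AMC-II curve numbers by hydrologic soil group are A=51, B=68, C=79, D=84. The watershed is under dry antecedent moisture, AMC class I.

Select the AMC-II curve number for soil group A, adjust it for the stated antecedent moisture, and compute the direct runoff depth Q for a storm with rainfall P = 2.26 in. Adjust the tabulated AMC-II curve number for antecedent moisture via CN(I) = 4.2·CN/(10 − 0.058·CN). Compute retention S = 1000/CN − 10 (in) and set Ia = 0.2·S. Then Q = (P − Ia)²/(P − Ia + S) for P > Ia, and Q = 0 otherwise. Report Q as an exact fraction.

Q = 0 in ≈ 0.000 in

NRCS table: residential, 1-acre lots, soil group A → CN(II) = 51
CN(I) from CN(II)=51: (4.2·51)/(10 − 0.058·51) = 15300/503 ≈ 30.417
Max retention: S = 1000/(15300/503) − 10 = 3500/153 in (≈ 22.876 in)
Ia = 0.2S: 0.2·22.876 = 4.575 in (exactly 700/153)
P = 2.260 ≤ Ia = 4.575 in: entire storm abstracted, Q = 0.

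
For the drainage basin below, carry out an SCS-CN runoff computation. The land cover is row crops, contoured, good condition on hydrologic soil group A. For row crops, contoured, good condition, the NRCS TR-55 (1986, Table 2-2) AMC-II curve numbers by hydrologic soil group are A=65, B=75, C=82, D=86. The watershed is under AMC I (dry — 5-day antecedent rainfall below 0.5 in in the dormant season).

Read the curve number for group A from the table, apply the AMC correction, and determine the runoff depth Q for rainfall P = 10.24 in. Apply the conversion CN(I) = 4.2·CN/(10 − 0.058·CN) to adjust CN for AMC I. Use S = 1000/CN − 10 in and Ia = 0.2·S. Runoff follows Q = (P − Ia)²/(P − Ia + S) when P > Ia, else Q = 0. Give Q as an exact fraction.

NRCS table: row crops, contoured, good condition, soil group A → CN(II) = 65
Dry (AMC I): CN(I) = 4.2·65/(10 − 0.058·65) = 273/(623/100) = 3900/89 ≈ 43.820
S = 1000/(3900/89) − 10 = 500/39 in ≈ 12.821 in
Ia = 0.2S: 0.2·12.821 = 2.564 in (exactly 100/39)
Since P=10.240 > Ia=2.564: effective rainfall P−Ia = 7484/975 in
Q: (7484/975)² ÷ (19984/975) = 3500641/1217775 in (≈ 2.875 in)

Q = 3500641/1217775 in ≈ 2.875 in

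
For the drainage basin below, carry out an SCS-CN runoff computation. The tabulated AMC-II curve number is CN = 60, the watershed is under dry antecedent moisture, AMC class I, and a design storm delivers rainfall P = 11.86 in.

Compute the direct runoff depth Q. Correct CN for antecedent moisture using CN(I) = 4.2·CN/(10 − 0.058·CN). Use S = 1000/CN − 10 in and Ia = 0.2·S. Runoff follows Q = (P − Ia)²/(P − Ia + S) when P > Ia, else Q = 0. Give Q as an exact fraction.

Q = 748514881/243680850 in ≈ 3.072 in

Dry (AMC I): CN(I) = 4.2·60/(10 − 0.058·60) = 252/(163/25) = 6300/163 ≈ 38.650
Max retention: S = 1000/(6300/163) − 10 = 1000/63 in (≈ 15.873 in)
Ia = 0.2·(1000/63) = 200/63 in ≈ 3.175 in
Excess rainfall: 11.860 − 3.175 = 8.685 in; P > Ia so Q > 0
Runoff Q = (P−Ia)²/(P−Ia+S) = (8.685)²/(8.685+15.873) = 748514881/243680850 ≈ 3.072 in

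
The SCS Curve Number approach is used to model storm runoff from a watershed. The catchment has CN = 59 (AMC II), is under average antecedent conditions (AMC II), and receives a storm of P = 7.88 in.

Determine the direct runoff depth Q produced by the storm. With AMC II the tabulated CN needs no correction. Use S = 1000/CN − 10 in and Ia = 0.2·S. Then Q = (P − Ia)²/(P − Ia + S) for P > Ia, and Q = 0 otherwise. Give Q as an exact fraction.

Q = 91642329/29238925 in ≈ 3.134 in

CN(II) = 59; AMC II needs no correction.
S = 1000/59 − 10 = 410/59 in ≈ 6.949 in
Ia = 0.2·(410/59) = 82/59 in ≈ 1.390 in
Excess rainfall: 7.880 − 1.390 = 6.490 in; P > Ia so Q > 0
Q = (9573/1475)²/((9573/1475) + 410/59) = (91642329/2175625)/(19823/1475) = 91642329/29238925 in ≈ 3.134 in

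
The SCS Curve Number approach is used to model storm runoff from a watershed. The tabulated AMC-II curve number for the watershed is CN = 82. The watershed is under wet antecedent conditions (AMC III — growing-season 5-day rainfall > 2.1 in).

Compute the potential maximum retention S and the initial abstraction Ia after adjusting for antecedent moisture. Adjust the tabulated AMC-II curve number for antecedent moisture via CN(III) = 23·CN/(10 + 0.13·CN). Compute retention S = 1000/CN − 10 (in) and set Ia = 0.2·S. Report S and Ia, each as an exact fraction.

Wet (AMC III): CN(III) = 23·82/(10 + 0.13·82) = 1886/(1033/50) = 94300/1033 ≈ 91.288
Max retention: S = 1000/(94300/1033) − 10 = 900/943 in (≈ 0.954 in)
Ia = 0.2·(900/943) = 180/943 in ≈ 0.191 in

S = 900/943 in ≈ 0.954 in; Ia = 180/943 in ≈ 0.191 in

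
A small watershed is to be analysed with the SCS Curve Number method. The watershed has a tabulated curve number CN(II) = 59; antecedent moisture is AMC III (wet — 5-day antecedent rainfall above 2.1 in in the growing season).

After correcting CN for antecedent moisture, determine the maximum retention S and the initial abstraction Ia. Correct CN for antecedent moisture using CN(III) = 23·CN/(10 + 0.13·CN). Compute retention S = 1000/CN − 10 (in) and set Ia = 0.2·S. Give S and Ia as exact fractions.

S = 4100/1357 in ≈ 3.021 in; Ia = 820/1357 in ≈ 0.604 in

CN(III) from CN(II)=59: (23·59)/(10 + 0.13·59) = 135700/1767 ≈ 76.797
Retention S: 1000/CN − 10 with CN=76.797 → S = 4100/1357 ≈ 3.021 in
Initial abstraction Ia = S/5 = (4100/1357)/5 = 820/1357 ≈ 0.604 in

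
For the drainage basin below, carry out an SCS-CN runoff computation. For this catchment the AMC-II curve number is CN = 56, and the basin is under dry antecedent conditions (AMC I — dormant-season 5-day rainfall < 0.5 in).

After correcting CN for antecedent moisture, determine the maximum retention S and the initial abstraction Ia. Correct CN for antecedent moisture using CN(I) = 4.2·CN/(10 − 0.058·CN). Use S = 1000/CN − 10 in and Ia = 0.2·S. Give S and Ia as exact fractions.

S = 2750/147 in ≈ 18.707 in; Ia = 550/147 in ≈ 3.741 in

Dry (AMC I): CN(I) = 4.2·56/(10 − 0.058·56) = (1176/5)/(844/125) = 7350/211 ≈ 34.834
S = 1000/(7350/211) − 10 = 2750/147 in ≈ 18.707 in
Ia = 0.2·(2750/147) = 550/147 in ≈ 3.741 in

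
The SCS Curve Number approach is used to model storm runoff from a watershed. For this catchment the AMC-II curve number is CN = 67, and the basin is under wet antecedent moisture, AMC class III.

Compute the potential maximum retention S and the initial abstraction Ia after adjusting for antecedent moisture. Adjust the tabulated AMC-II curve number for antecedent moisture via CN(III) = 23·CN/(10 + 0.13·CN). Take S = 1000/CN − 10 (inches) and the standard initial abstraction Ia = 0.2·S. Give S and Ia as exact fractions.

S = 3300/1541 in ≈ 2.141 in; Ia = 660/1541 in ≈ 0.428 in

Wet (AMC III): CN(III) = 23·67/(10 + 0.13·67) = 1541/(1871/100) = 154100/1871 ≈ 82.362
S = 1000/(154100/1871) − 10 = 3300/1541 in ≈ 2.141 in
Ia = 0.2S: 0.2·2.141 = 0.428 in (exactly 660/1541)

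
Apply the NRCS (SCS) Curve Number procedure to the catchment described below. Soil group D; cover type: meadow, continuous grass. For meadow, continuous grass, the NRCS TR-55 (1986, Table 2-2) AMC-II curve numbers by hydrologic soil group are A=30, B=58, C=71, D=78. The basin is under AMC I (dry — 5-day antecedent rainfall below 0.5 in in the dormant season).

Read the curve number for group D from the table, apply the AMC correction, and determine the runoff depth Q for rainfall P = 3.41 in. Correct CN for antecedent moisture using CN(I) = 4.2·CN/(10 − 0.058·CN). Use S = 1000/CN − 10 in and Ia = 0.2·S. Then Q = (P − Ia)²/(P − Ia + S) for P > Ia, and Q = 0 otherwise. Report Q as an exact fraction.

Q = 2605034531/5355359100 in ≈ 0.486 in

NRCS table: meadow, continuous grass, soil group D → CN(II) = 78
CN(I) from CN(II)=78: (4.2·78)/(10 − 0.058·78) = 81900/1369 ≈ 59.825
S = 1000/(81900/1369) − 10 = 5500/819 in ≈ 6.716 in
Ia = 0.2S: 0.2·6.716 = 1.343 in (exactly 1100/819)
Excess rainfall: 3.410 − 1.343 = 2.067 in; P > Ia so Q > 0
Q: (169279/81900)² ÷ (719279/81900) = 2605034531/5355359100 in (≈ 0.486 in)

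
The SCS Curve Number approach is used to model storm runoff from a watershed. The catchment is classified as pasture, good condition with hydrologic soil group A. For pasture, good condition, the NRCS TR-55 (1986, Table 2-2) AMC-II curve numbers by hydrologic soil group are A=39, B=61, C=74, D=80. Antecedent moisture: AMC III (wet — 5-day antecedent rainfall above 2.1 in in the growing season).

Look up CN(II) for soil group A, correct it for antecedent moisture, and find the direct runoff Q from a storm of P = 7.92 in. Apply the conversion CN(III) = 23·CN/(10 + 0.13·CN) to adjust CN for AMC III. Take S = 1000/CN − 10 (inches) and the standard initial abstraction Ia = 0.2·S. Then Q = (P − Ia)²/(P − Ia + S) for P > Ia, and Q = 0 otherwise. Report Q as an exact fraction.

NRCS table: pasture, good condition, soil group A → CN(II) = 39
Adjust CN=39 to AMC III: 23·39/(10 + 0.13·39) → 897 ÷ (1507/100) = 89700/1507 ≈ 59.522
Max retention: S = 1000/(89700/1507) − 10 = 6100/897 in (≈ 6.800 in)
Ia = 0.2S: 0.2·6.800 = 1.360 in (exactly 1220/897)
Excess rainfall: 7.920 − 1.360 = 6.560 in; P > Ia so Q > 0
Q: (147106/22425)² ÷ (299606/22425) = 10820087618/3359332275 in (≈ 3.221 in)

Q = 10820087618/3359332275 in ≈ 3.221 in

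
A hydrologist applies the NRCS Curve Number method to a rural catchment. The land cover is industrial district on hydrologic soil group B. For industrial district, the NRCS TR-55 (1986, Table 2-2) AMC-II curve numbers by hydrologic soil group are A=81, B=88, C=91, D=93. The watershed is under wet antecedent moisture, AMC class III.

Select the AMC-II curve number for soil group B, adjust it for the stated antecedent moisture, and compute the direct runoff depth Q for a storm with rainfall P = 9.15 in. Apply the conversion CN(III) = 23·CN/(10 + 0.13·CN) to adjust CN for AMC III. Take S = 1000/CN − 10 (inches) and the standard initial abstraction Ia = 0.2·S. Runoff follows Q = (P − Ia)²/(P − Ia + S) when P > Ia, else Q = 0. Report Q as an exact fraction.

NRCS table: industrial district, soil group B → CN(II) = 88
Adjust CN=88 to AMC III: 23·88/(10 + 0.13·88) → 2024 ÷ (536/25) = 6325/67 ≈ 94.403
Max retention: S = 1000/(6325/67) − 10 = 150/253 in (≈ 0.593 in)
Initial abstraction Ia = S/5 = (150/253)/5 = 30/253 ≈ 0.119 in
P − Ia = 9.150 − 0.119 = 45699/5060 ≈ 9.031 in (> 0, runoff occurs)
Runoff Q = (P−Ia)²/(P−Ia+S) = (9.031)²/(9.031+0.593) = 232044289/27379660 ≈ 8.475 in

Q = 232044289/27379660 in ≈ 8.475 in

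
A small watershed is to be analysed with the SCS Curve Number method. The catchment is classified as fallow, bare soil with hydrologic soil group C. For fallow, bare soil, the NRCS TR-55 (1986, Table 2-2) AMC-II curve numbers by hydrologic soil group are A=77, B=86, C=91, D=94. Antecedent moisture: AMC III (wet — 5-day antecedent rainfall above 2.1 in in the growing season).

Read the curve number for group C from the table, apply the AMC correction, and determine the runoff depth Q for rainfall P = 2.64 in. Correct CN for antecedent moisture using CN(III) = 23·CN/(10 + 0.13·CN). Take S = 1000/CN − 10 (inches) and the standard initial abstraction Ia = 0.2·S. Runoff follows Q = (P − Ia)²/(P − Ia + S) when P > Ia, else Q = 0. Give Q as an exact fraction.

NRCS table: fallow, bare soil, soil group C → CN(II) = 91
Adjust CN=91 to AMC III: 23·91/(10 + 0.13·91) → 2093 ÷ (2183/100) = 209300/2183 ≈ 95.877
Retention S: 1000/CN − 10 with CN=95.877 → S = 900/2093 ≈ 0.430 in
Ia = 0.2·(900/2093) = 180/2093 in ≈ 0.086 in
P − Ia = 2.640 − 0.086 = 133638/52325 ≈ 2.554 in (> 0, runoff occurs)
Q: (133638/52325)² ÷ (156138/52325) = 2976519174/1361653475 in (≈ 2.186 in)

Q = 2976519174/1361653475 in ≈ 2.186 in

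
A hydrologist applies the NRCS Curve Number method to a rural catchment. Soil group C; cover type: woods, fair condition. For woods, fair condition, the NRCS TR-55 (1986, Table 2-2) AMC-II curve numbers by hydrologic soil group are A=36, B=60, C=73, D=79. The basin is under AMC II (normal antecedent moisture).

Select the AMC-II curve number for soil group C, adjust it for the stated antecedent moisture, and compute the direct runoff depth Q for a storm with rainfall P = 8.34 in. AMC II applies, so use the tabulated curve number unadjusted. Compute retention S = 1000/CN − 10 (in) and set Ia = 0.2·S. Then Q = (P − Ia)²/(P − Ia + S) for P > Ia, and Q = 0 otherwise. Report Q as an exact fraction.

NRCS table: woods, fair condition, soil group C → CN(II) = 73
AMC II — tabulated CN = 73 applies directly.
S = 1000/73 − 10 = 270/73 in ≈ 3.699 in
Ia = 0.2·(270/73) = 54/73 in ≈ 0.740 in
P − Ia = 8.340 − 0.740 = 27741/3650 ≈ 7.600 in (> 0, runoff occurs)
Q: (27741/3650)² ÷ (41241/3650) = 256521027/50176550 in (≈ 5.112 in)

Q = 256521027/50176550 in ≈ 5.112 in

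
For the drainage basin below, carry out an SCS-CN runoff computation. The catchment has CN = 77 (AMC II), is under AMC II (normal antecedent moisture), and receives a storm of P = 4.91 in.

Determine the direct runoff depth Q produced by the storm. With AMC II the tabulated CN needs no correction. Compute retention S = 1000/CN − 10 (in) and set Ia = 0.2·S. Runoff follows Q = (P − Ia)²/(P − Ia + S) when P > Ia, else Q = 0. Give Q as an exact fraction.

Q = 1102704849/432793900 in ≈ 2.548 in

CN(II) = 77; AMC II needs no correction.
S = 1000/77 − 10 = 230/77 in ≈ 2.987 in
Ia = 0.2·(230/77) = 46/77 in ≈ 0.597 in
Excess rainfall: 4.910 − 0.597 = 4.313 in; P > Ia so Q > 0
Q: (33207/7700)² ÷ (56207/7700) = 1102704849/432793900 in (≈ 2.548 in)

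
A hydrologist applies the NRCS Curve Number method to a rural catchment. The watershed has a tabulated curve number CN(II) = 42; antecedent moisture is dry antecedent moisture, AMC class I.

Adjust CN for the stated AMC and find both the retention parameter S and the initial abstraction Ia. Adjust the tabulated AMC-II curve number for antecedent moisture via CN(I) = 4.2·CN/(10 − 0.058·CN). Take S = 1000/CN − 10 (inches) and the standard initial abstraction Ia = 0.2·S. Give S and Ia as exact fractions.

CN(I) from CN(II)=42: (4.2·42)/(10 − 0.058·42) = 44100/1891 ≈ 23.321
Max retention: S = 1000/(44100/1891) − 10 = 14500/441 in (≈ 32.880 in)
Ia = 0.2S: 0.2·32.880 = 6.576 in (exactly 2900/441)

S = 14500/441 in ≈ 32.880 in; Ia = 2900/441 in ≈ 6.576 in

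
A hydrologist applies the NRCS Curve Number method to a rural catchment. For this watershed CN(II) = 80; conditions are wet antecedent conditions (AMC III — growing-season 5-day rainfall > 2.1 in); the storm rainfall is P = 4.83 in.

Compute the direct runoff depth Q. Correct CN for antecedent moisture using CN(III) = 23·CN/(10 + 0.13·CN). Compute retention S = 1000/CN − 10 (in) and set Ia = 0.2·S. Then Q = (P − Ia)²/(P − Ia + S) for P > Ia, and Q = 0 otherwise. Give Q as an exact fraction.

Wet (AMC III): CN(III) = 23·80/(10 + 0.13·80) = 1840/(102/5) = 4600/51 ≈ 90.196
Retention S: 1000/CN − 10 with CN=90.196 → S = 25/23 ≈ 1.087 in
Ia = 0.2S: 0.2·1.087 = 0.217 in (exactly 5/23)
P − Ia = 4.830 − 0.217 = 10609/2300 ≈ 4.613 in (> 0, runoff occurs)
Runoff Q = (P−Ia)²/(P−Ia+S) = (4.613)²/(4.613+1.087) = 112550881/30150700 ≈ 3.733 in

Q = 112550881/30150700 in ≈ 3.733 in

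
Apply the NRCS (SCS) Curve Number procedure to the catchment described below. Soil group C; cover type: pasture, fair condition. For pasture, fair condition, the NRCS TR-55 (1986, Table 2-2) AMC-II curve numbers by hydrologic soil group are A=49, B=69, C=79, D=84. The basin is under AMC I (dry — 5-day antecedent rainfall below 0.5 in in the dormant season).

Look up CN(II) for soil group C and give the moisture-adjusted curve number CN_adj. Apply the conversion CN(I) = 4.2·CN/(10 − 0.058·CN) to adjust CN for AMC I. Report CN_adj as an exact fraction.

NRCS table: pasture, fair condition, soil group C → CN(II) = 79
Adjust CN=79 to AMC I: 4.2·79/(10 − 0.058·79) → (1659/5) ÷ (2709/500) = 7900/129 ≈ 61.240

CN_adj = 7900/129 ≈ 61.240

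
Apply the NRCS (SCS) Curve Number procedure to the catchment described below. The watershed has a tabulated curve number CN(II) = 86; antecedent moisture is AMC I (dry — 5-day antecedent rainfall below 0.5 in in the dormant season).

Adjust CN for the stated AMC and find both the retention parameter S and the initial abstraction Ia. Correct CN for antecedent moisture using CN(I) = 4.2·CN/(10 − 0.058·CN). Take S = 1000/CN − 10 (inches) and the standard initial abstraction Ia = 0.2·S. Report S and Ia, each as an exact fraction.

Dry (AMC I): CN(I) = 4.2·86/(10 − 0.058·86) = (1806/5)/(1253/250) = 12900/179 ≈ 72.067
S = 1000/(12900/179) − 10 = 500/129 in ≈ 3.876 in
Initial abstraction Ia = S/5 = (500/129)/5 = 100/129 ≈ 0.775 in

S = 500/129 in ≈ 3.876 in; Ia = 100/129 in ≈ 0.775 in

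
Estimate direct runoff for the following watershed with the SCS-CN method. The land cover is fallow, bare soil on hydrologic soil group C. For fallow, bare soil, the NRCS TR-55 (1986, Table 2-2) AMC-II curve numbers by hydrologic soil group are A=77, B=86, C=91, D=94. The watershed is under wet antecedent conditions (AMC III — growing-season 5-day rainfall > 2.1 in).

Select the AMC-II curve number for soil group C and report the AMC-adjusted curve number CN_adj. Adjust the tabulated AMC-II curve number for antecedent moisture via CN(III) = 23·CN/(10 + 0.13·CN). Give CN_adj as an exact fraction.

CN_adj = 209300/2183 ≈ 95.877

NRCS table: fallow, bare soil, soil group C → CN(II) = 91
CN(III) from CN(II)=91: (23·91)/(10 + 0.13·91) = 209300/2183 ≈ 95.877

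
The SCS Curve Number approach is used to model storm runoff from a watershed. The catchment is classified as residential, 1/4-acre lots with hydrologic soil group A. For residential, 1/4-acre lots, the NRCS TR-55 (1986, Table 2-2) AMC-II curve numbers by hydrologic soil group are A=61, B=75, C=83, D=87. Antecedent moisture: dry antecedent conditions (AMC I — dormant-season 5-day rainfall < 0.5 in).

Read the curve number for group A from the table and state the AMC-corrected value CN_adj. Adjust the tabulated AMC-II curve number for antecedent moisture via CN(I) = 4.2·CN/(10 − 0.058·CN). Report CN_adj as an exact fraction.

NRCS table: residential, 1/4-acre lots, soil group A → CN(II) = 61
CN(I) from CN(II)=61: (4.2·61)/(10 − 0.058·61) = 42700/1077 ≈ 39.647

CN_adj = 42700/1077 ≈ 39.647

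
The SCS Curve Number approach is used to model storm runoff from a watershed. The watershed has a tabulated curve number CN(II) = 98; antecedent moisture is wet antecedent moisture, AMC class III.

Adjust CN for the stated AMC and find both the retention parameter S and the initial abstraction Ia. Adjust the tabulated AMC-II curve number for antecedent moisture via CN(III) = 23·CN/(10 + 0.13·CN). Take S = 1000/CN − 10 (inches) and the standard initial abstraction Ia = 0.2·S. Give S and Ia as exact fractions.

S = 100/1127 in ≈ 0.089 in; Ia = 20/1127 in ≈ 0.018 in

CN(III) from CN(II)=98: (23·98)/(10 + 0.13·98) = 112700/1137 ≈ 99.120
S = 1000/(112700/1137) − 10 = 100/1127 in ≈ 0.089 in
Ia = 0.2S: 0.2·0.089 = 0.018 in (exactly 20/1127)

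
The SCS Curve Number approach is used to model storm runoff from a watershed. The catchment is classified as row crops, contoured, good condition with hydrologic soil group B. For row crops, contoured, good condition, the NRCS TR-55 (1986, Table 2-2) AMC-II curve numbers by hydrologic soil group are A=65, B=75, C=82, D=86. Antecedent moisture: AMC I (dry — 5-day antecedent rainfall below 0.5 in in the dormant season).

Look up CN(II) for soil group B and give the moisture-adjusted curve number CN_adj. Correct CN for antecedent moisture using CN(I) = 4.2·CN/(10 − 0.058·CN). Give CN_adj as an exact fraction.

CN_adj = 6300/113 ≈ 55.752

NRCS table: row crops, contoured, good condition, soil group B → CN(II) = 75
Adjust CN=75 to AMC I: 4.2·75/(10 − 0.058·75) → 315 ÷ (113/20) = 6300/113 ≈ 55.752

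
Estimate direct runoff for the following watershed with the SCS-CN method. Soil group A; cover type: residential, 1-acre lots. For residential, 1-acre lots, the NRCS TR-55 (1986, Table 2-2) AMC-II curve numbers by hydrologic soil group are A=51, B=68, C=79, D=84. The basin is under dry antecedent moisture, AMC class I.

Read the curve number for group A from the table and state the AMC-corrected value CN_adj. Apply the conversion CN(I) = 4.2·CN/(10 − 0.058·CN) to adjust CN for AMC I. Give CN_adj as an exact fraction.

CN_adj = 15300/503 ≈ 30.417

NRCS table: residential, 1-acre lots, soil group A → CN(II) = 51
Adjust CN=51 to AMC I: 4.2·51/(10 − 0.058·51) → (1071/5) ÷ (3521/500) = 15300/503 ≈ 30.417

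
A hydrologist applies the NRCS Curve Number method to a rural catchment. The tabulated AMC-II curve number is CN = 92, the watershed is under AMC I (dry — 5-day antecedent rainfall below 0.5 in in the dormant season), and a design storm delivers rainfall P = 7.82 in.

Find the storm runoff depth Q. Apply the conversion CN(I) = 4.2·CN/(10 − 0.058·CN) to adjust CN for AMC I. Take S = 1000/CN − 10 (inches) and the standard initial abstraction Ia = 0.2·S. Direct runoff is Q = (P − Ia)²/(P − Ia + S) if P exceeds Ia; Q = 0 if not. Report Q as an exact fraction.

Q = 31988395609/5526799950 in ≈ 5.788 in

Adjust CN=92 to AMC I: 4.2·92/(10 − 0.058·92) → (1932/5) ÷ (583/125) = 48300/583 ≈ 82.847
S = 1000/(48300/583) − 10 = 1000/483 in ≈ 2.070 in
Ia = 0.2S: 0.2·2.070 = 0.414 in (exactly 200/483)
P − Ia = 7.820 − 0.414 = 178853/24150 ≈ 7.406 in (> 0, runoff occurs)
Q: (178853/24150)² ÷ (228853/24150) = 31988395609/5526799950 in (≈ 5.788 in)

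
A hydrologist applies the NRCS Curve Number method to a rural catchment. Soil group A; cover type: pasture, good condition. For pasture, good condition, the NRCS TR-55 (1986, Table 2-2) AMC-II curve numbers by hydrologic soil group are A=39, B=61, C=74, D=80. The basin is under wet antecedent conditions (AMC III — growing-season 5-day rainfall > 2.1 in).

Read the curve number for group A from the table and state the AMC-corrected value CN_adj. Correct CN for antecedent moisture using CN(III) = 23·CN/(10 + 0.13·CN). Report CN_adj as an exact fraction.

NRCS table: pasture, good condition, soil group A → CN(II) = 39
CN(III) from CN(II)=39: (23·39)/(10 + 0.13·39) = 89700/1507 ≈ 59.522

CN_adj = 89700/1507 ≈ 59.522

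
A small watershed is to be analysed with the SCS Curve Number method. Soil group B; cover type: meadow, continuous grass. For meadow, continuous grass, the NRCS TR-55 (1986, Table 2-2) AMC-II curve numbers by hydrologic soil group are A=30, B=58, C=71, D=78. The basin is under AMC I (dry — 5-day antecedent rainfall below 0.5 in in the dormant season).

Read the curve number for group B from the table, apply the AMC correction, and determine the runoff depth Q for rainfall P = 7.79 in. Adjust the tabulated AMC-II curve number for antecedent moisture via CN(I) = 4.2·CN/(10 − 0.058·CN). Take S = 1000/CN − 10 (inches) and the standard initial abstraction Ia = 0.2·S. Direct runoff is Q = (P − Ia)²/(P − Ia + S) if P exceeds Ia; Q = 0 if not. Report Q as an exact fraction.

NRCS table: meadow, continuous grass, soil group B → CN(II) = 58
CN(I) from CN(II)=58: (4.2·58)/(10 − 0.058·58) = 2900/79 ≈ 36.709
Max retention: S = 1000/(2900/79) − 10 = 500/29 in (≈ 17.241 in)
Ia = 0.2·(500/29) = 100/29 in ≈ 3.448 in
Excess rainfall: 7.790 − 3.448 = 4.342 in; P > Ia so Q > 0
Q: (12591/2900)² ÷ (62591/2900) = 158533281/181513900 in (≈ 0.873 in)

Q = 158533281/181513900 in ≈ 0.873 in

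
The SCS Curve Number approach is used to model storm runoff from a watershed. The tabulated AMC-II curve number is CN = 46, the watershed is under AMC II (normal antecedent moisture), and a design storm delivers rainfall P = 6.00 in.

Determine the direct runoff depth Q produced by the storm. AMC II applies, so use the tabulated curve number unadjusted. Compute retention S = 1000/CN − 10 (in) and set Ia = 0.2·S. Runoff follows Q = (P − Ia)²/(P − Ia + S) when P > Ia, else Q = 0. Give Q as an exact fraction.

Q = 1176/1357 in ≈ 0.867 in

Average conditions: CN = 46 (no AMC adjustment).
Max retention: S = 1000/46 − 10 = 270/23 in (≈ 11.739 in)
Ia = 0.2·(270/23) = 54/23 in ≈ 2.348 in
Excess rainfall: 6.000 − 2.348 = 3.652 in; P > Ia so Q > 0
Runoff Q = (P−Ia)²/(P−Ia+S) = (3.652)²/(3.652+11.739) = 1176/1357 ≈ 0.867 in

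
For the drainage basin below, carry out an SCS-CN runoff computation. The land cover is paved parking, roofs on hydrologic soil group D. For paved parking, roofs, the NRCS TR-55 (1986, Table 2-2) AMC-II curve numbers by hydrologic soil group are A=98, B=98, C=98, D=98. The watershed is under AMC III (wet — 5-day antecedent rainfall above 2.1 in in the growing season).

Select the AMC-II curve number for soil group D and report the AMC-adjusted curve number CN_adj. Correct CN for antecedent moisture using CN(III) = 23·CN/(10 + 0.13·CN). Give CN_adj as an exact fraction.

CN_adj = 112700/1137 ≈ 99.120

NRCS table: paved parking, roofs, soil group D → CN(II) = 98
Wet (AMC III): CN(III) = 23·98/(10 + 0.13·98) = 2254/(1137/50) = 112700/1137 ≈ 99.120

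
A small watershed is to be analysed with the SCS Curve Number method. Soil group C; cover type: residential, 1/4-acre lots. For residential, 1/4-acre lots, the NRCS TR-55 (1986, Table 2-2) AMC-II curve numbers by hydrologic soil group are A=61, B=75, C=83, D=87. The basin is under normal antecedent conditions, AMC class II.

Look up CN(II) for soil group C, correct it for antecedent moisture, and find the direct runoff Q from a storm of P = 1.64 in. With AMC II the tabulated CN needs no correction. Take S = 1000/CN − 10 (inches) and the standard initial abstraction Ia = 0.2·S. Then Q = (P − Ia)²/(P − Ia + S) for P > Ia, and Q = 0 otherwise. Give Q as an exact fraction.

NRCS table: residential, 1/4-acre lots, soil group C → CN(II) = 83
AMC II — tabulated CN = 83 applies directly.
Retention S: 1000/CN − 10 with CN=83.000 → S = 170/83 ≈ 2.048 in
Ia = 0.2S: 0.2·2.048 = 0.410 in (exactly 34/83)
P − Ia = 1.640 − 0.410 = 2553/2075 ≈ 1.230 in (> 0, runoff occurs)
Q = (2553/2075)²/((2553/2075) + 170/83) = (6517809/4305625)/(6803/2075) = 6517809/14116225 in ≈ 0.462 in

Q = 6517809/14116225 in ≈ 0.462 in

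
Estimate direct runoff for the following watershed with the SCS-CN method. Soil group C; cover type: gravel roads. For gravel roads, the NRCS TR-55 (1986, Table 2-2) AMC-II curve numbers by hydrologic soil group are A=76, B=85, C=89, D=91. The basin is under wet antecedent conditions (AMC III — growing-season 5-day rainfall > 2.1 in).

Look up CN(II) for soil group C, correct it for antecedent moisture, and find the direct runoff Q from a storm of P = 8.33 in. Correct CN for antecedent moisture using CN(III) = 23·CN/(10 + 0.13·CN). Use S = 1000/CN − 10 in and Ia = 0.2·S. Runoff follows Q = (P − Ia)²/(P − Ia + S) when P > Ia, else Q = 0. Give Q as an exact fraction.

NRCS table: gravel roads, soil group C → CN(II) = 89
CN(III) from CN(II)=89: (23·89)/(10 + 0.13·89) = 204700/2157 ≈ 94.900
Max retention: S = 1000/(204700/2157) − 10 = 1100/2047 in (≈ 0.537 in)
Ia = 0.2S: 0.2·0.537 = 0.107 in (exactly 220/2047)
Excess rainfall: 8.330 − 0.107 = 8.223 in; P > Ia so Q > 0
Q = (1683151/204700)²/((1683151/204700) + 1100/2047) = (2832997288801/41902090000)/(1793151/204700) = 2832997288801/367058009700 in ≈ 7.718 in

Q = 2832997288801/367058009700 in ≈ 7.718 in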